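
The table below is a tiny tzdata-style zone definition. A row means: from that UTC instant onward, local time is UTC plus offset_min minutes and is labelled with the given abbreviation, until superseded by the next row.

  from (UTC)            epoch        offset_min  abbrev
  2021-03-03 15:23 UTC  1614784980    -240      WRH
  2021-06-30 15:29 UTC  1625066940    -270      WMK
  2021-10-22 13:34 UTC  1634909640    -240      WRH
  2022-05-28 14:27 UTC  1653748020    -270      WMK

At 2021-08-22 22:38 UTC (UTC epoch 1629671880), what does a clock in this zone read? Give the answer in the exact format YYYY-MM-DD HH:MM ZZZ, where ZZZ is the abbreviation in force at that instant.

2021-08-22 18:08 WMK

Query: 2021-08-22 22:38 UTC
Rule 2/4 (WMK, -04:30): 2021-06-30 15:29 UTC ≤ query < 2021-10-22 13:34 UTC
22·60 + 38 - 270 = 1088 min
1088 = 0·1440 + 1088; 1088 = 18·60 + 8 → 18:08, same day
→ 2021-08-22 18:08 WMK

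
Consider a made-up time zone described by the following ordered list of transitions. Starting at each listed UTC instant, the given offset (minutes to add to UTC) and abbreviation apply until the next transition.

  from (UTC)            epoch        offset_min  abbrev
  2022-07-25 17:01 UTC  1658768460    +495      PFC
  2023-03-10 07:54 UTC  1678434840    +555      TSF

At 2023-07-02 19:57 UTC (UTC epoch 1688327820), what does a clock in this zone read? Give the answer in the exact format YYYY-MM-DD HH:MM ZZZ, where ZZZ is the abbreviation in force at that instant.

Query: 2023-07-02 19:57 UTC
Rule 2/2 (TSF, +09:15): 2023-03-10 07:54 UTC ≤ query < +∞
19·60 + 57 + 555 = 1752 min
1752 = 1·1440 + 312; 312 = 5·60 + 12 → 05:12, 2023-07-02 + 1 day = 2023-07-03
→ 2023-07-03 05:12 TSF

2023-07-03 05:12 TSF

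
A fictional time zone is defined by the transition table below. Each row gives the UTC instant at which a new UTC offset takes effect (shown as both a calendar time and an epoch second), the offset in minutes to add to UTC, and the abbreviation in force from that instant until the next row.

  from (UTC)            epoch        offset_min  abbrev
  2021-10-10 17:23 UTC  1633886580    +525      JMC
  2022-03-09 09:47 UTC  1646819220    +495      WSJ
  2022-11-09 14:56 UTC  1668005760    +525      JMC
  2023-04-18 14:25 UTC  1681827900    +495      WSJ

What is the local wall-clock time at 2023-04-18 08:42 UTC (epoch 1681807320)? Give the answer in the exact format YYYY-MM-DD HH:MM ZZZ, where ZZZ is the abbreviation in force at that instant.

Query: 2023-04-18 08:42 UTC
Rule 3/4 (JMC, +08:45): 2022-11-09 14:56 UTC ≤ query < 2023-04-18 14:25 UTC
8·60 + 42 + 525 = 1047 min
1047 = 0·1440 + 1047; 1047 = 17·60 + 27 → 17:27, same day
→ 2023-04-18 17:27 JMC

2023-04-18 17:27 JMC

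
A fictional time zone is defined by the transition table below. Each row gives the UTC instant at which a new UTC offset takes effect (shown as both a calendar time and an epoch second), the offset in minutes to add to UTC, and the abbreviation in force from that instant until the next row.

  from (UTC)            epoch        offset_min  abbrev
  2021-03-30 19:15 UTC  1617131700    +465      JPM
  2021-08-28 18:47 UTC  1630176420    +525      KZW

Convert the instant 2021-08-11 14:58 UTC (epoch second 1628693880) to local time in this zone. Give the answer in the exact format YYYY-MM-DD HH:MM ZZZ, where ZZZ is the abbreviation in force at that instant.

2021-08-11 22:43 JPM

Query: 2021-08-11 14:58 UTC
Rule 1/2 (JPM, +07:45): 2021-03-30 19:15 UTC ≤ query < 2021-08-28 18:47 UTC
14·60 + 58 + 465 = 1363 min
1363 = 0·1440 + 1363; 1363 = 22·60 + 43 → 22:43, same day
→ 2021-08-11 22:43 JPM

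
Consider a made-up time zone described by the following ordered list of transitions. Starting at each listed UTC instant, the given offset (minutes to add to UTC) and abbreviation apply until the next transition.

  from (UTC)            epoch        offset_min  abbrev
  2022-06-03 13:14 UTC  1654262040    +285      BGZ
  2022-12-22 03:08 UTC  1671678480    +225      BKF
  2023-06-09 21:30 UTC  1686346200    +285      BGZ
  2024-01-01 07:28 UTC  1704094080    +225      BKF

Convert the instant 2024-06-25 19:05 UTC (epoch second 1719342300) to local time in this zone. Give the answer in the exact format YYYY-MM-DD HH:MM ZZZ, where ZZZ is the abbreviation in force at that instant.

Query: 2024-06-25 19:05 UTC
Rule 4/4 (BKF, +03:45): 2024-01-01 07:28 UTC ≤ query < +∞
19·60 + 5 + 225 = 1370 min
1370 = 0·1440 + 1370; 1370 = 22·60 + 50 → 22:50, same day
→ 2024-06-25 22:50 BKF

2024-06-25 22:50 BKF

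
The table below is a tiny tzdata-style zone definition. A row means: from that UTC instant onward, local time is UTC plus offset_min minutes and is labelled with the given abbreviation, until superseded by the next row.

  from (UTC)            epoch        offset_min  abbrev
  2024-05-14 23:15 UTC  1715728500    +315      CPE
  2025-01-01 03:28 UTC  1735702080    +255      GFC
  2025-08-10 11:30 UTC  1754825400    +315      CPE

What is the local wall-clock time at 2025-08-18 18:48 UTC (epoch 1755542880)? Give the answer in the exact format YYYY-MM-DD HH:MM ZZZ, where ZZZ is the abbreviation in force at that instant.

Query: 2025-08-18 18:48 UTC
Rule 3/3 (CPE, +05:15): 2025-08-10 11:30 UTC ≤ query < +∞
18·60 + 48 + 315 = 1443 min
1443 = 1·1440 + 3; 3 = 0·60 + 3 → 00:03, 2025-08-18 + 1 day = 2025-08-19
→ 2025-08-19 00:03 CPE

2025-08-19 00:03 CPE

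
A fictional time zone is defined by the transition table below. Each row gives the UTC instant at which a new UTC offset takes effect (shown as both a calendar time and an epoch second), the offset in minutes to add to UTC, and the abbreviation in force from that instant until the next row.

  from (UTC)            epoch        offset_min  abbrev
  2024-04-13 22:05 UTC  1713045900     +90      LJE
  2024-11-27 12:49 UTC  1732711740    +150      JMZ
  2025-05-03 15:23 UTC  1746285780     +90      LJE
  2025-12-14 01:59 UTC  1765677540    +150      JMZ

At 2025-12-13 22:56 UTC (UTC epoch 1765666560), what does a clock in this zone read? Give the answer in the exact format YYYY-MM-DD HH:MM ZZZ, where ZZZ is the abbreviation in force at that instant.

2025-12-14 00:26 LJE

Query: 2025-12-13 22:56 UTC
Rule 3/4 (LJE, +01:30): 2025-05-03 15:23 UTC ≤ query < 2025-12-14 01:59 UTC
22·60 + 56 + 90 = 1466 min
1466 = 1·1440 + 26; 26 = 0·60 + 26 → 00:26, 2025-12-13 + 1 day = 2025-12-14
→ 2025-12-14 00:26 LJE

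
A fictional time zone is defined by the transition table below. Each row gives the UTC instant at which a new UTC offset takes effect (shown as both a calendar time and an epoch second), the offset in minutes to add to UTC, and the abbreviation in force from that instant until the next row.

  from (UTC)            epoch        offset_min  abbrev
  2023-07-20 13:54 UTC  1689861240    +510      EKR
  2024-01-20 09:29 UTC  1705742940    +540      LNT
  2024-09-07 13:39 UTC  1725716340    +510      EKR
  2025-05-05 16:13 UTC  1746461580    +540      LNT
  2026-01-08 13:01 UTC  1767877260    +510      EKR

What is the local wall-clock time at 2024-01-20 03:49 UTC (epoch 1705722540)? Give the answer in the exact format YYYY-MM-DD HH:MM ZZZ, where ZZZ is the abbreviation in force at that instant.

2024-01-20 12:19 EKR

Query: 2024-01-20 03:49 UTC
Rule 1/5 (EKR, +08:30): 2023-07-20 13:54 UTC ≤ query < 2024-01-20 09:29 UTC
3·60 + 49 + 510 = 739 min
739 = 0·1440 + 739; 739 = 12·60 + 19 → 12:19, same day
→ 2024-01-20 12:19 EKR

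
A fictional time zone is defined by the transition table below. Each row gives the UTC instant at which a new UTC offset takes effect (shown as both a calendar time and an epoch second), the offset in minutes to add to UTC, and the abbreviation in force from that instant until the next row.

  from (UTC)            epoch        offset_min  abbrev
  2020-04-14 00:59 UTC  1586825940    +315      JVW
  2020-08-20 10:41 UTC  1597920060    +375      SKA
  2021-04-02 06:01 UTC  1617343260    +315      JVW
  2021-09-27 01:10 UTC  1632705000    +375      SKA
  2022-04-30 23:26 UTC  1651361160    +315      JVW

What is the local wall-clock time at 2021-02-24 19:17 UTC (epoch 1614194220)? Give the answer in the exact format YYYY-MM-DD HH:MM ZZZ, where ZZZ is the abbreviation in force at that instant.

Query: 2021-02-24 19:17 UTC
Rule 2/5 (SKA, +06:15): 2020-08-20 10:41 UTC ≤ query < 2021-04-02 06:01 UTC
19·60 + 17 + 375 = 1532 min
1532 = 1·1440 + 92; 92 = 1·60 + 32 → 01:32, 2021-02-24 + 1 day = 2021-02-25
→ 2021-02-25 01:32 SKA

2021-02-25 01:32 SKA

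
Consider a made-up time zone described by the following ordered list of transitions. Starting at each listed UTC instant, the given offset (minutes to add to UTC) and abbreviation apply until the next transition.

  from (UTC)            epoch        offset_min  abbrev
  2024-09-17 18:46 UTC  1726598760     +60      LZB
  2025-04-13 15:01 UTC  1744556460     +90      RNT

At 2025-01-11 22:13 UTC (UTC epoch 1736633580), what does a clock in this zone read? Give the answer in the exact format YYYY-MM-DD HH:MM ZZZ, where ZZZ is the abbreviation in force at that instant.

Query: 2025-01-11 22:13 UTC
Rule 1/2 (LZB, +01:00): 2024-09-17 18:46 UTC ≤ query < 2025-04-13 15:01 UTC
22·60 + 13 + 60 = 1393 min
1393 = 0·1440 + 1393; 1393 = 23·60 + 13 → 23:13, same day
→ 2025-01-11 23:13 LZB

2025-01-11 23:13 LZB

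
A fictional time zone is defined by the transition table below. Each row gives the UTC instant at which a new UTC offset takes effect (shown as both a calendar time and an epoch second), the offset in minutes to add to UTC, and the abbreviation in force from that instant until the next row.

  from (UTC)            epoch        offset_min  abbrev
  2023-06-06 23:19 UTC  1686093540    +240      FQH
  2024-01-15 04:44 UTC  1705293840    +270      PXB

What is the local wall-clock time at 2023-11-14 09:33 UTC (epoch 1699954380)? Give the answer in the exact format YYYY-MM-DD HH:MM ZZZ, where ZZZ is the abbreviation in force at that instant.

2023-11-14 13:33 FQH

Query: 2023-11-14 09:33 UTC
Rule 1/2 (FQH, +04:00): 2023-06-06 23:19 UTC ≤ query < 2024-01-15 04:44 UTC
9·60 + 33 + 240 = 813 min
813 = 0·1440 + 813; 813 = 13·60 + 33 → 13:33, same day
→ 2023-11-14 13:33 FQH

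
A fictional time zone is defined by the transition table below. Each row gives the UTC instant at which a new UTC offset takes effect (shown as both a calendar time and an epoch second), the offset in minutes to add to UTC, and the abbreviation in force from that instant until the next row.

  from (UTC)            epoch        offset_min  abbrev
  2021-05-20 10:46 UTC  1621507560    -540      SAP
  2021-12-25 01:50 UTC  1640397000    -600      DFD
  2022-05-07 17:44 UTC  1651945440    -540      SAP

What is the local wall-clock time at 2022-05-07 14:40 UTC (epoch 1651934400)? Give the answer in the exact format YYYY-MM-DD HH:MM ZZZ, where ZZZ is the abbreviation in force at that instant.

Query: 2022-05-07 14:40 UTC
Rule 2/3 (DFD, -10:00): 2021-12-25 01:50 UTC ≤ query < 2022-05-07 17:44 UTC
14·60 + 40 - 600 = 280 min
280 = 0·1440 + 280; 280 = 4·60 + 40 → 04:40, same day
→ 2022-05-07 04:40 DFD

2022-05-07 04:40 DFD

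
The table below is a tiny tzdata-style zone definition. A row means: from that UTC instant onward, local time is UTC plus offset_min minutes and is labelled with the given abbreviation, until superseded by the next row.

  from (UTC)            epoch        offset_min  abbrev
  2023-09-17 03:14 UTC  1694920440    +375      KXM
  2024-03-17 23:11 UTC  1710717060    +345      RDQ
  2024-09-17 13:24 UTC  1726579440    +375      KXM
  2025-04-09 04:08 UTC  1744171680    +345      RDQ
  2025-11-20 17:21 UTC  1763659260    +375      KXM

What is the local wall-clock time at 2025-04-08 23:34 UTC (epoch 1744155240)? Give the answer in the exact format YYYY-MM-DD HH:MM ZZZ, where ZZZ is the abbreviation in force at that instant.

Query: 2025-04-08 23:34 UTC
Rule 3/5 (KXM, +06:15): 2024-09-17 13:24 UTC ≤ query < 2025-04-09 04:08 UTC
23·60 + 34 + 375 = 1789 min
1789 = 1·1440 + 349; 349 = 5·60 + 49 → 05:49, 2025-04-08 + 1 day = 2025-04-09
→ 2025-04-09 05:49 KXM

2025-04-09 05:49 KXM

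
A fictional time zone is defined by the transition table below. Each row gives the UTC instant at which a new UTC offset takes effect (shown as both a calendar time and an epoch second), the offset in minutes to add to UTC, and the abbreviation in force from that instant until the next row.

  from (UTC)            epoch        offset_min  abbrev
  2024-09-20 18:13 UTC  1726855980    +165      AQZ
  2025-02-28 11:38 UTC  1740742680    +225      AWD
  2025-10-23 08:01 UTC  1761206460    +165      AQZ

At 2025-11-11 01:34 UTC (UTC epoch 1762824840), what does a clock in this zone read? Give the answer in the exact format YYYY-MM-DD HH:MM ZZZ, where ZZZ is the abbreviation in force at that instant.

Query: 2025-11-11 01:34 UTC
Rule 3/3 (AQZ, +02:45): 2025-10-23 08:01 UTC ≤ query < +∞
1·60 + 34 + 165 = 259 min
259 = 0·1440 + 259; 259 = 4·60 + 19 → 04:19, same day
→ 2025-11-11 04:19 AQZ

2025-11-11 04:19 AQZ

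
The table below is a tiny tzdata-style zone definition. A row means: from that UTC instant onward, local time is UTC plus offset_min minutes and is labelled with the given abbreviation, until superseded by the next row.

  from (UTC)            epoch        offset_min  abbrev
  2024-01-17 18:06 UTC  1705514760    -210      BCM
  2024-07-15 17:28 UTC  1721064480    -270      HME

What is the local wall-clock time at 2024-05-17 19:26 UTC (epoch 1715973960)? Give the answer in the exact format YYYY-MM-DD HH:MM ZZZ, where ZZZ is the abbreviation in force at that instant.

2024-05-17 15:56 BCM

Query: 2024-05-17 19:26 UTC
Rule 1/2 (BCM, -03:30): 2024-01-17 18:06 UTC ≤ query < 2024-07-15 17:28 UTC
19·60 + 26 - 210 = 956 min
956 = 0·1440 + 956; 956 = 15·60 + 56 → 15:56, same day
→ 2024-05-17 15:56 BCM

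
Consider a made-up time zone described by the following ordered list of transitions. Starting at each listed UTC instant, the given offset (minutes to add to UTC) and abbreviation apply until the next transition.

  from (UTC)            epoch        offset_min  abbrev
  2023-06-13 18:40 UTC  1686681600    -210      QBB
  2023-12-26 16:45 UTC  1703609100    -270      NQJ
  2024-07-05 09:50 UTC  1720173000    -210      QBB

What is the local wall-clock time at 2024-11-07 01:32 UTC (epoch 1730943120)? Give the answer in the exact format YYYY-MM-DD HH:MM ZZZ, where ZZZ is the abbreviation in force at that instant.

2024-11-06 22:02 QBB

Query: 2024-11-07 01:32 UTC
Rule 3/3 (QBB, -03:30): 2024-07-05 09:50 UTC ≤ query < +∞
1·60 + 32 - 210 = -118 min
-118 = -1·1440 + 1322; 1322 = 22·60 + 2 → 22:02, 2024-11-07 - 1 day = 2024-11-06
→ 2024-11-06 22:02 QBB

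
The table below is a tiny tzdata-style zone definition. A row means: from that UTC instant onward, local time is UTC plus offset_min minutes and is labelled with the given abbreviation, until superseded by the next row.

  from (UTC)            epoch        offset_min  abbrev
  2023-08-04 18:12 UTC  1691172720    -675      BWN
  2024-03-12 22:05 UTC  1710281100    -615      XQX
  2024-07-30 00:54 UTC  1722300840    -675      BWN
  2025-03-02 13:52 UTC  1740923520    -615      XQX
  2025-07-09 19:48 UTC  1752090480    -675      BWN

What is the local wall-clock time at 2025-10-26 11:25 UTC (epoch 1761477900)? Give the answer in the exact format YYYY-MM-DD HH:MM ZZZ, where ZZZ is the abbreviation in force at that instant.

2025-10-26 00:10 BWN

Query: 2025-10-26 11:25 UTC
Rule 5/5 (BWN, -11:15): 2025-07-09 19:48 UTC ≤ query < +∞
11·60 + 25 - 675 = 10 min
10 = 0·1440 + 10; 10 = 0·60 + 10 → 00:10, same day
→ 2025-10-26 00:10 BWN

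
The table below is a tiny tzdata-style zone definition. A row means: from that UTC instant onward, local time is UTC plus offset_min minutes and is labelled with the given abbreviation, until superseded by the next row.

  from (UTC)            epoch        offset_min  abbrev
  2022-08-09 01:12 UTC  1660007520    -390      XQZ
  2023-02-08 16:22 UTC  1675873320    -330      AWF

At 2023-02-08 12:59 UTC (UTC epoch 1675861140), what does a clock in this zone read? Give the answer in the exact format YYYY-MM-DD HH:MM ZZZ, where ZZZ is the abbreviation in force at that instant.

Query: 2023-02-08 12:59 UTC
Rule 1/2 (XQZ, -06:30): 2022-08-09 01:12 UTC ≤ query < 2023-02-08 16:22 UTC
12·60 + 59 - 390 = 389 min
389 = 0·1440 + 389; 389 = 6·60 + 29 → 06:29, same day
→ 2023-02-08 06:29 XQZ

2023-02-08 06:29 XQZ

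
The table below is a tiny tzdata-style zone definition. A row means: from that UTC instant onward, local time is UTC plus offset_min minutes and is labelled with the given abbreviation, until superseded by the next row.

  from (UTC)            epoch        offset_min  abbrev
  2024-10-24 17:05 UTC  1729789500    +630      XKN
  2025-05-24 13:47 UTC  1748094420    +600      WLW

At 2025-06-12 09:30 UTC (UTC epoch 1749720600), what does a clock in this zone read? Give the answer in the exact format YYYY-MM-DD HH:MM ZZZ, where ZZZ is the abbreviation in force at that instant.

Query: 2025-06-12 09:30 UTC
Rule 2/2 (WLW, +10:00): 2025-05-24 13:47 UTC ≤ query < +∞
9·60 + 30 + 600 = 1170 min
1170 = 0·1440 + 1170; 1170 = 19·60 + 30 → 19:30, same day
→ 2025-06-12 19:30 WLW

2025-06-12 19:30 WLW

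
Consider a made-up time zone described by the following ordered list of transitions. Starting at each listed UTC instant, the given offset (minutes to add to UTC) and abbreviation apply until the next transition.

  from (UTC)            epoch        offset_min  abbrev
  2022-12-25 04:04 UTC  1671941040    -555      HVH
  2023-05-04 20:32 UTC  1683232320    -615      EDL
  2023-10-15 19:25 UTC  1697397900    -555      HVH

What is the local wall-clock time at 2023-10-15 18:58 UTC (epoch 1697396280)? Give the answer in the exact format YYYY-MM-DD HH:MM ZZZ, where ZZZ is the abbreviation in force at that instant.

Query: 2023-10-15 18:58 UTC
Rule 2/3 (EDL, -10:15): 2023-05-04 20:32 UTC ≤ query < 2023-10-15 19:25 UTC
18·60 + 58 - 615 = 523 min
523 = 0·1440 + 523; 523 = 8·60 + 43 → 08:43, same day
→ 2023-10-15 08:43 EDL

2023-10-15 08:43 EDL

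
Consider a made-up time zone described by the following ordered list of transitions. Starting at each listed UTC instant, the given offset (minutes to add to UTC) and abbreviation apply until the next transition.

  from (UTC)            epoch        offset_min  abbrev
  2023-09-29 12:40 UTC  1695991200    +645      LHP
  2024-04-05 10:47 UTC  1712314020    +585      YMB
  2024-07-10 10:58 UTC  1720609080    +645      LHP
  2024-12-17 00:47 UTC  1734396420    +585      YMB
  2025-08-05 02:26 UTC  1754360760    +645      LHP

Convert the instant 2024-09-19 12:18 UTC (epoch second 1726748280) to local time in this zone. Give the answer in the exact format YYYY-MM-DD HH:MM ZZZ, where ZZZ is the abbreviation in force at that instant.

Query: 2024-09-19 12:18 UTC
Rule 3/5 (LHP, +10:45): 2024-07-10 10:58 UTC ≤ query < 2024-12-17 00:47 UTC
12·60 + 18 + 645 = 1383 min
1383 = 0·1440 + 1383; 1383 = 23·60 + 3 → 23:03, same day
→ 2024-09-19 23:03 LHP

2024-09-19 23:03 LHP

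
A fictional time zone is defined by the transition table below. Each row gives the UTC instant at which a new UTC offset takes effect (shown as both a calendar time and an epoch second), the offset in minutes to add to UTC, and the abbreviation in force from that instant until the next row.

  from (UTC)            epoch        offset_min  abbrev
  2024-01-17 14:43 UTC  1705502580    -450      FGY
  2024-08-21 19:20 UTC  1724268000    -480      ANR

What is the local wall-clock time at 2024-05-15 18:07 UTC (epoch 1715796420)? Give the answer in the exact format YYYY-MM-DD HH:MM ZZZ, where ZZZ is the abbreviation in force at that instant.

Query: 2024-05-15 18:07 UTC
Rule 1/2 (FGY, -07:30): 2024-01-17 14:43 UTC ≤ query < 2024-08-21 19:20 UTC
18·60 + 7 - 450 = 637 min
637 = 0·1440 + 637; 637 = 10·60 + 37 → 10:37, same day
→ 2024-05-15 10:37 FGY

2024-05-15 10:37 FGY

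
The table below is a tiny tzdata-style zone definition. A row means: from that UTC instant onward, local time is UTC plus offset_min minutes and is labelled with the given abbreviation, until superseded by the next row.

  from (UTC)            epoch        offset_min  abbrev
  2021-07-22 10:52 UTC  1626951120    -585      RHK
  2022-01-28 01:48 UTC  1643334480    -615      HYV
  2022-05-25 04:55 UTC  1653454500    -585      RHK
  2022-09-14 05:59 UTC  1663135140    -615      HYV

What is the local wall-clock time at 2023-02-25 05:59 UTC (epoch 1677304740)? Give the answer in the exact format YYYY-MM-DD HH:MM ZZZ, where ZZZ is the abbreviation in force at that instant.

2023-02-24 19:44 HYV

Query: 2023-02-25 05:59 UTC
Rule 4/4 (HYV, -10:15): 2022-09-14 05:59 UTC ≤ query < +∞
5·60 + 59 - 615 = -256 min
-256 = -1·1440 + 1184; 1184 = 19·60 + 44 → 19:44, 2023-02-25 - 1 day = 2023-02-24
→ 2023-02-24 19:44 HYV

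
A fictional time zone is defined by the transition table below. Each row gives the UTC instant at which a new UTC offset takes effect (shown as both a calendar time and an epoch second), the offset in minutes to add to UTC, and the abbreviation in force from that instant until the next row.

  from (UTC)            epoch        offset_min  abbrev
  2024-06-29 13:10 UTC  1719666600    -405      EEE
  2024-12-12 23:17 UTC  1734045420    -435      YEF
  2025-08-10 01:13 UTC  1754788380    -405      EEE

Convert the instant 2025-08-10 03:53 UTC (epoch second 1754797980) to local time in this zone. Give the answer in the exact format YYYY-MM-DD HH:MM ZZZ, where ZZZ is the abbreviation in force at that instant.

2025-08-09 21:08 EEE

Query: 2025-08-10 03:53 UTC
Rule 3/3 (EEE, -06:45): 2025-08-10 01:13 UTC ≤ query < +∞
3·60 + 53 - 405 = -172 min
-172 = -1·1440 + 1268; 1268 = 21·60 + 8 → 21:08, 2025-08-10 - 1 day = 2025-08-09
→ 2025-08-09 21:08 EEE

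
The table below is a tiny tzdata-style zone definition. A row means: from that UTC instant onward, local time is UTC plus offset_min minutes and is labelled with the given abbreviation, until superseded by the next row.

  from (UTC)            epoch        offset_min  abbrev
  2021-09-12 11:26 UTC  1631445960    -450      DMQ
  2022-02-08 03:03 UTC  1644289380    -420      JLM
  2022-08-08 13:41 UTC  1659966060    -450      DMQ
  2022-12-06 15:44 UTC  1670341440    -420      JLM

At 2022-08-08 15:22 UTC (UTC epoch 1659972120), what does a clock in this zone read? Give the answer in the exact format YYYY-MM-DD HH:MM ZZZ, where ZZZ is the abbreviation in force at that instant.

Query: 2022-08-08 15:22 UTC
Rule 3/4 (DMQ, -07:30): 2022-08-08 13:41 UTC ≤ query < 2022-12-06 15:44 UTC
15·60 + 22 - 450 = 472 min
472 = 0·1440 + 472; 472 = 7·60 + 52 → 07:52, same day
→ 2022-08-08 07:52 DMQ

2022-08-08 07:52 DMQ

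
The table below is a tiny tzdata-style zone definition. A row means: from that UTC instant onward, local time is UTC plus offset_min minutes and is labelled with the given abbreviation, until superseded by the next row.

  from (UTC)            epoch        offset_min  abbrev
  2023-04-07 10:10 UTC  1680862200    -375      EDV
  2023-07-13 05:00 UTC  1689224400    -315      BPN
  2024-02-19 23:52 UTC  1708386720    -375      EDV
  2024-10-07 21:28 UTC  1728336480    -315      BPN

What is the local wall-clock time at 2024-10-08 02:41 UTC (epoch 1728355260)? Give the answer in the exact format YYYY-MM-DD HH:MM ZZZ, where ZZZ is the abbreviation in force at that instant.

Query: 2024-10-08 02:41 UTC
Rule 4/4 (BPN, -05:15): 2024-10-07 21:28 UTC ≤ query < +∞
2·60 + 41 - 315 = -154 min
-154 = -1·1440 + 1286; 1286 = 21·60 + 26 → 21:26, 2024-10-08 - 1 day = 2024-10-07
→ 2024-10-07 21:26 BPN

2024-10-07 21:26 BPN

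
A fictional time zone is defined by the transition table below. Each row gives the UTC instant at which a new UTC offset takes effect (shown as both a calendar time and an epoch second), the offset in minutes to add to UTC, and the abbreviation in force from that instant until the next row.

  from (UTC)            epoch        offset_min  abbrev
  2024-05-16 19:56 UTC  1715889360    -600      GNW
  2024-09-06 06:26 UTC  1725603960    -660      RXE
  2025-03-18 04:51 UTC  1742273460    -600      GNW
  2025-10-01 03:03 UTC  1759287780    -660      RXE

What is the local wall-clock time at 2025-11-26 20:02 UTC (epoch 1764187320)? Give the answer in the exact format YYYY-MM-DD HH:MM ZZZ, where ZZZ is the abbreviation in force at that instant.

Query: 2025-11-26 20:02 UTC
Rule 4/4 (RXE, -11:00): 2025-10-01 03:03 UTC ≤ query < +∞
20·60 + 2 - 660 = 542 min
542 = 0·1440 + 542; 542 = 9·60 + 2 → 09:02, same day
→ 2025-11-26 09:02 RXE

2025-11-26 09:02 RXE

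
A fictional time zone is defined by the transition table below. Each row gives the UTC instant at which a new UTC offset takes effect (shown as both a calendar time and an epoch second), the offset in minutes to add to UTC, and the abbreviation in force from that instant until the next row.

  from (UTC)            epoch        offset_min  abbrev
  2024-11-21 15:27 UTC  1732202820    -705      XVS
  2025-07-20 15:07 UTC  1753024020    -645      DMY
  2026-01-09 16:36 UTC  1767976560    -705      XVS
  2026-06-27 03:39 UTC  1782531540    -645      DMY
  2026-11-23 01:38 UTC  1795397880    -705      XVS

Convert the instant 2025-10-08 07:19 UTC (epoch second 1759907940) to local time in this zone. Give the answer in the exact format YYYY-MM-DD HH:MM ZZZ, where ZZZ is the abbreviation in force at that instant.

2025-10-07 20:34 DMY

Query: 2025-10-08 07:19 UTC
Rule 2/5 (DMY, -10:45): 2025-07-20 15:07 UTC ≤ query < 2026-01-09 16:36 UTC
7·60 + 19 - 645 = -206 min
-206 = -1·1440 + 1234; 1234 = 20·60 + 34 → 20:34, 2025-10-08 - 1 day = 2025-10-07
→ 2025-10-07 20:34 DMY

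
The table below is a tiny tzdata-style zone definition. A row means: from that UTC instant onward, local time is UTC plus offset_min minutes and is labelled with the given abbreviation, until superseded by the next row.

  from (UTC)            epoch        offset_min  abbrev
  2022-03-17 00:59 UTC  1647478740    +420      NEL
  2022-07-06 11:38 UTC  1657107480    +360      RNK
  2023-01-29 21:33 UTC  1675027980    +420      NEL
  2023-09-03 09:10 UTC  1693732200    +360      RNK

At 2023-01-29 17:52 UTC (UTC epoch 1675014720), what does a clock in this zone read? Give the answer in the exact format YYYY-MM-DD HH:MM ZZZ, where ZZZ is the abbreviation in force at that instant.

2023-01-29 23:52 RNK

Query: 2023-01-29 17:52 UTC
Rule 2/4 (RNK, +06:00): 2022-07-06 11:38 UTC ≤ query < 2023-01-29 21:33 UTC
17·60 + 52 + 360 = 1432 min
1432 = 0·1440 + 1432; 1432 = 23·60 + 52 → 23:52, same day
→ 2023-01-29 23:52 RNK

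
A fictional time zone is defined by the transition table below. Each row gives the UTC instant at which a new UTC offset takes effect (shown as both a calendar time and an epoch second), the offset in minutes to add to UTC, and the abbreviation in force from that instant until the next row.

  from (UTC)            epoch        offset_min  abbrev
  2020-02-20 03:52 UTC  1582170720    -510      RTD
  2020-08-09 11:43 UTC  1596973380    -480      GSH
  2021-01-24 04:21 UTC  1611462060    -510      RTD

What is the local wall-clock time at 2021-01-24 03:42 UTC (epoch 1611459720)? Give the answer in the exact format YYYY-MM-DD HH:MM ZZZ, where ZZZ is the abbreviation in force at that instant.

Query: 2021-01-24 03:42 UTC
Rule 2/3 (GSH, -08:00): 2020-08-09 11:43 UTC ≤ query < 2021-01-24 04:21 UTC
3·60 + 42 - 480 = -258 min
-258 = -1·1440 + 1182; 1182 = 19·60 + 42 → 19:42, 2021-01-24 - 1 day = 2021-01-23
→ 2021-01-23 19:42 GSH

2021-01-23 19:42 GSH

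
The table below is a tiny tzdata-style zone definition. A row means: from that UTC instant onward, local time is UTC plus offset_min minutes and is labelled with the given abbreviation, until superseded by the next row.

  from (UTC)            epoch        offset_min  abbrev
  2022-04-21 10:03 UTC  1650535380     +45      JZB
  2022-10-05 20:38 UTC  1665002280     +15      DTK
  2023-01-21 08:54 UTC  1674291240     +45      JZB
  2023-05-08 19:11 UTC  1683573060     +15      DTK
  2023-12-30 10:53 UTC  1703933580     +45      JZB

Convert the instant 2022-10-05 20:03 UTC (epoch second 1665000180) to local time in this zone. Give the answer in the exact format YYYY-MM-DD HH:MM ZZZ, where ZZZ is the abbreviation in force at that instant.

Query: 2022-10-05 20:03 UTC
Rule 1/5 (JZB, +00:45): 2022-04-21 10:03 UTC ≤ query < 2022-10-05 20:38 UTC
20·60 + 3 + 45 = 1248 min
1248 = 0·1440 + 1248; 1248 = 20·60 + 48 → 20:48, same day
→ 2022-10-05 20:48 JZB

2022-10-05 20:48 JZB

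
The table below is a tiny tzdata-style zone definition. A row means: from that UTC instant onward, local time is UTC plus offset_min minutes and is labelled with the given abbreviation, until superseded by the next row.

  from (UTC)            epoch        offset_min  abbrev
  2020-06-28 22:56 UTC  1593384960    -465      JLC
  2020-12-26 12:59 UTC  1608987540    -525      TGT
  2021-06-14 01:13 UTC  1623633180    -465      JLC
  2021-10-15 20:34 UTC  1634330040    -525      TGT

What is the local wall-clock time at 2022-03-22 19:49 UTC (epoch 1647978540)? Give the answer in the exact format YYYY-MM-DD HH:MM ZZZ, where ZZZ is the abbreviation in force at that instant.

2022-03-22 11:04 TGT

Query: 2022-03-22 19:49 UTC
Rule 4/4 (TGT, -08:45): 2021-10-15 20:34 UTC ≤ query < +∞
19·60 + 49 - 525 = 664 min
664 = 0·1440 + 664; 664 = 11·60 + 4 → 11:04, same day
→ 2022-03-22 11:04 TGT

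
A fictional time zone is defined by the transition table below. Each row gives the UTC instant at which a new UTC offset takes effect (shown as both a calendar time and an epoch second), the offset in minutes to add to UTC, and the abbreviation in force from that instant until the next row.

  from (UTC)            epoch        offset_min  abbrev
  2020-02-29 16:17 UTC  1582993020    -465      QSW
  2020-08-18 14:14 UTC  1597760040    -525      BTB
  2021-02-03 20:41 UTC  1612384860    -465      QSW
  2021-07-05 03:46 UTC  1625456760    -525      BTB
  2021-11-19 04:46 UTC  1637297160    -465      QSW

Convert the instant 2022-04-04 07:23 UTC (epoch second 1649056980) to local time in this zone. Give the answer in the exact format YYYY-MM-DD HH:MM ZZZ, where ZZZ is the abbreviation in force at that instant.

Query: 2022-04-04 07:23 UTC
Rule 5/5 (QSW, -07:45): 2021-11-19 04:46 UTC ≤ query < +∞
7·60 + 23 - 465 = -22 min
-22 = -1·1440 + 1418; 1418 = 23·60 + 38 → 23:38, 2022-04-04 - 1 day = 2022-04-03
→ 2022-04-03 23:38 QSW

2022-04-03 23:38 QSW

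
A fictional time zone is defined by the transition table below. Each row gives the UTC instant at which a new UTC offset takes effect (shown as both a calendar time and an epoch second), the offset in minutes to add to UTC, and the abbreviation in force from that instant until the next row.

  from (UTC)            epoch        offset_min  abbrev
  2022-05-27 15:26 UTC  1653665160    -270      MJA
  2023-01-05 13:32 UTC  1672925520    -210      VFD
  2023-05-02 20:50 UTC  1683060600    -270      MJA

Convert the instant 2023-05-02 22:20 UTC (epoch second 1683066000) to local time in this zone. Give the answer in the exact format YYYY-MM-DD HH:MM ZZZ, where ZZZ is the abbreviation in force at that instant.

2023-05-02 17:50 MJA

Query: 2023-05-02 22:20 UTC
Rule 3/3 (MJA, -04:30): 2023-05-02 20:50 UTC ≤ query < +∞
22·60 + 20 - 270 = 1070 min
1070 = 0·1440 + 1070; 1070 = 17·60 + 50 → 17:50, same day
→ 2023-05-02 17:50 MJA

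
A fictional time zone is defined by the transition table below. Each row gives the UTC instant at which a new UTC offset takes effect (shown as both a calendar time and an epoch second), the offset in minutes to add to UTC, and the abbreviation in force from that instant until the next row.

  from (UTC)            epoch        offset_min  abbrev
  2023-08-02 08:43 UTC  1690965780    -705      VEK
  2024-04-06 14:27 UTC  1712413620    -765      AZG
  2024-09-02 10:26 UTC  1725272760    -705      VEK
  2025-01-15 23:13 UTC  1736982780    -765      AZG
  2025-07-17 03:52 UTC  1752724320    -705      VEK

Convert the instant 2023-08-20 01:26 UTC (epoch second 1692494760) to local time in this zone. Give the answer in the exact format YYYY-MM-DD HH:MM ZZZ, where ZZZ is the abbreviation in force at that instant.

Query: 2023-08-20 01:26 UTC
Rule 1/5 (VEK, -11:45): 2023-08-02 08:43 UTC ≤ query < 2024-04-06 14:27 UTC
1·60 + 26 - 705 = -619 min
-619 = -1·1440 + 821; 821 = 13·60 + 41 → 13:41, 2023-08-20 - 1 day = 2023-08-19
→ 2023-08-19 13:41 VEK

2023-08-19 13:41 VEK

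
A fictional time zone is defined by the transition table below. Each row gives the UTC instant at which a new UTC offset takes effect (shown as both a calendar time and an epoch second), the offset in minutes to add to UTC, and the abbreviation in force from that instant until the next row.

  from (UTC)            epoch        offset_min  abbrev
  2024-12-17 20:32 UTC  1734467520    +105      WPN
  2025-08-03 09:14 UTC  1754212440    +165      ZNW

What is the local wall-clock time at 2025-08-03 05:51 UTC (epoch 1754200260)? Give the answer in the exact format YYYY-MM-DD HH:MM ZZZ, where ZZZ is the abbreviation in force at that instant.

2025-08-03 07:36 WPN

Query: 2025-08-03 05:51 UTC
Rule 1/2 (WPN, +01:45): 2024-12-17 20:32 UTC ≤ query < 2025-08-03 09:14 UTC
5·60 + 51 + 105 = 456 min
456 = 0·1440 + 456; 456 = 7·60 + 36 → 07:36, same day
→ 2025-08-03 07:36 WPN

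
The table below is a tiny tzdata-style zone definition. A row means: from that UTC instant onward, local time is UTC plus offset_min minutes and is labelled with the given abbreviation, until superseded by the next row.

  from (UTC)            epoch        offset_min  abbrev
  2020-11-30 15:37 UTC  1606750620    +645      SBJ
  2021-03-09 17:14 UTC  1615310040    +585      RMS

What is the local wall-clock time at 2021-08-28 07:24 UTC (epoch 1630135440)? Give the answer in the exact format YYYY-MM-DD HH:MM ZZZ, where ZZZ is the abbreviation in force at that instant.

2021-08-28 17:09 RMS

Query: 2021-08-28 07:24 UTC
Rule 2/2 (RMS, +09:45): 2021-03-09 17:14 UTC ≤ query < +∞
7·60 + 24 + 585 = 1029 min
1029 = 0·1440 + 1029; 1029 = 17·60 + 9 → 17:09, same day
→ 2021-08-28 17:09 RMS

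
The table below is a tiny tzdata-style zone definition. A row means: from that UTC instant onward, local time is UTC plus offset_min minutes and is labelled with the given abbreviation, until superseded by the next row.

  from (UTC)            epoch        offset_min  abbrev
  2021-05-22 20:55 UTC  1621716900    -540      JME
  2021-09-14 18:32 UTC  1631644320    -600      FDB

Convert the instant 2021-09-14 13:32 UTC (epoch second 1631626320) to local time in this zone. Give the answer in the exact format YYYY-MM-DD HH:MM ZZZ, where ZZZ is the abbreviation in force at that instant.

2021-09-14 04:32 JME

Query: 2021-09-14 13:32 UTC
Rule 1/2 (JME, -09:00): 2021-05-22 20:55 UTC ≤ query < 2021-09-14 18:32 UTC
13·60 + 32 - 540 = 272 min
272 = 0·1440 + 272; 272 = 4·60 + 32 → 04:32, same day
→ 2021-09-14 04:32 JME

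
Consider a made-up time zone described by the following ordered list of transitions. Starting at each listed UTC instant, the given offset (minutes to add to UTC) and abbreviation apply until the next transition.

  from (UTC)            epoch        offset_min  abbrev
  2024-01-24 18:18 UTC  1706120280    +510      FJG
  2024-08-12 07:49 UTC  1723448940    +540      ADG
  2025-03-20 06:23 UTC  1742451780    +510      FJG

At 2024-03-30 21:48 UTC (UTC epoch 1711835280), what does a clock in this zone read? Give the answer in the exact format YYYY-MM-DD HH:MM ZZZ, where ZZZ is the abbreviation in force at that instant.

Query: 2024-03-30 21:48 UTC
Rule 1/3 (FJG, +08:30): 2024-01-24 18:18 UTC ≤ query < 2024-08-12 07:49 UTC
21·60 + 48 + 510 = 1818 min
1818 = 1·1440 + 378; 378 = 6·60 + 18 → 06:18, 2024-03-30 + 1 day = 2024-03-31
→ 2024-03-31 06:18 FJG

2024-03-31 06:18 FJG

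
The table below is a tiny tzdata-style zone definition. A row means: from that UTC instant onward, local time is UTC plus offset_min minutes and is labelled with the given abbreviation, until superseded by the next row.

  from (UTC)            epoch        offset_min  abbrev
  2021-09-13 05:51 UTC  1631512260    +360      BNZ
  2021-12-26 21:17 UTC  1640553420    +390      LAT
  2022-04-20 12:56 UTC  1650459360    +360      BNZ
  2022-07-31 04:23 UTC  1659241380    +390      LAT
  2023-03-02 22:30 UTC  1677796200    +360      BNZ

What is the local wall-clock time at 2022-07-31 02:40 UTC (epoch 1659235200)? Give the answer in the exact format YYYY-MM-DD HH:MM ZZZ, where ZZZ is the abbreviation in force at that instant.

2022-07-31 08:40 BNZ

Query: 2022-07-31 02:40 UTC
Rule 3/5 (BNZ, +06:00): 2022-04-20 12:56 UTC ≤ query < 2022-07-31 04:23 UTC
2·60 + 40 + 360 = 520 min
520 = 0·1440 + 520; 520 = 8·60 + 40 → 08:40, same day
→ 2022-07-31 08:40 BNZ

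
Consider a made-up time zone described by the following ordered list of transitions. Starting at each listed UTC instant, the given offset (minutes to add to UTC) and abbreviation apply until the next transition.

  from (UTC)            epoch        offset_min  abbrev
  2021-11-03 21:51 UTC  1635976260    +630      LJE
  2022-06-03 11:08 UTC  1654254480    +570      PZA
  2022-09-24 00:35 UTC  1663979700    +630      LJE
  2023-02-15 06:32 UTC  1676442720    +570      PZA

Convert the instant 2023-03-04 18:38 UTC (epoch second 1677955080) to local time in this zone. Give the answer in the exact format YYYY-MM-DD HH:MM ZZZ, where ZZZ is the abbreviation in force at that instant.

2023-03-05 04:08 PZA

Query: 2023-03-04 18:38 UTC
Rule 4/4 (PZA, +09:30): 2023-02-15 06:32 UTC ≤ query < +∞
18·60 + 38 + 570 = 1688 min
1688 = 1·1440 + 248; 248 = 4·60 + 8 → 04:08, 2023-03-04 + 1 day = 2023-03-05
→ 2023-03-05 04:08 PZA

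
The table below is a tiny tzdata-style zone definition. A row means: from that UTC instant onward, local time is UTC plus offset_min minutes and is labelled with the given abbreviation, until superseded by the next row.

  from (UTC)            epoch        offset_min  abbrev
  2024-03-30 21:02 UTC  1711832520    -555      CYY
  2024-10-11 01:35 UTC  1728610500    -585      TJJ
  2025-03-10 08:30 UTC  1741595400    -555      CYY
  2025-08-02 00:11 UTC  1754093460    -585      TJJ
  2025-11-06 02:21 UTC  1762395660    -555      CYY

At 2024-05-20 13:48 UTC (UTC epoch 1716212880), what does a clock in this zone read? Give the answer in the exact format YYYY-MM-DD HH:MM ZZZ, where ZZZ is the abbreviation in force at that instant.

Query: 2024-05-20 13:48 UTC
Rule 1/5 (CYY, -09:15): 2024-03-30 21:02 UTC ≤ query < 2024-10-11 01:35 UTC
13·60 + 48 - 555 = 273 min
273 = 0·1440 + 273; 273 = 4·60 + 33 → 04:33, same day
→ 2024-05-20 04:33 CYY

2024-05-20 04:33 CYY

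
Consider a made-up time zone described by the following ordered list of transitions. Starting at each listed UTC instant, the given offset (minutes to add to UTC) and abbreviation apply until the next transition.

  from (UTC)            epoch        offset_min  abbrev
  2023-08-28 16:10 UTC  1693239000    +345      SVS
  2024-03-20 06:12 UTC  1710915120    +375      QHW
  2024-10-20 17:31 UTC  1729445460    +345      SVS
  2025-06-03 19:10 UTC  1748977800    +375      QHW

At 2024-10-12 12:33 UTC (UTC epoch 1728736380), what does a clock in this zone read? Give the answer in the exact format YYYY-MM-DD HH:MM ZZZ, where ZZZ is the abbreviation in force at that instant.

Query: 2024-10-12 12:33 UTC
Rule 2/4 (QHW, +06:15): 2024-03-20 06:12 UTC ≤ query < 2024-10-20 17:31 UTC
12·60 + 33 + 375 = 1128 min
1128 = 0·1440 + 1128; 1128 = 18·60 + 48 → 18:48, same day
→ 2024-10-12 18:48 QHW

2024-10-12 18:48 QHW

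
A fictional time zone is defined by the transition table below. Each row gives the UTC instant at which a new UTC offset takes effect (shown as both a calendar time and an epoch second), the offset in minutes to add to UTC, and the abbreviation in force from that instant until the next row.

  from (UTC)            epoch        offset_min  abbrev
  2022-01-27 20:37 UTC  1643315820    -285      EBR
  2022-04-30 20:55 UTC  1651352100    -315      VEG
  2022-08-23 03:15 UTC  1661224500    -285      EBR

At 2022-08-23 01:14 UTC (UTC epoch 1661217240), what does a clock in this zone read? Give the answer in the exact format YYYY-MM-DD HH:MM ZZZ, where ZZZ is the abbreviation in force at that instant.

Query: 2022-08-23 01:14 UTC
Rule 2/3 (VEG, -05:15): 2022-04-30 20:55 UTC ≤ query < 2022-08-23 03:15 UTC
1·60 + 14 - 315 = -241 min
-241 = -1·1440 + 1199; 1199 = 19·60 + 59 → 19:59, 2022-08-23 - 1 day = 2022-08-22
→ 2022-08-22 19:59 VEG

2022-08-22 19:59 VEG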